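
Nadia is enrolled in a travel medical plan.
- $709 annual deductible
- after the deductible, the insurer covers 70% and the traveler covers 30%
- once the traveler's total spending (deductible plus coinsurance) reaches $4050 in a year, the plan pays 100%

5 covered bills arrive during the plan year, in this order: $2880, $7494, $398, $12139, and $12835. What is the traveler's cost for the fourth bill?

#1 ($2880): $709 to deductible, leaving $2171; coinsurance $2171 × 30% = $651.30. Cost to traveler: $1360.30. OOP to date $1360.30.
#2 ($7494): deductible met; 30% of $7494 = $2248.20. Cost to traveler: $2248.20. OOP to date $3608.50.
#3 ($398): deductible already satisfied, so traveler's share is 30% × $398 = $119.40. Traveler pays $119.40; OOP now $3727.90.
#4 ($12139): deductible already satisfied, so traveler's share is 30% × $12139 = $3641.70. OOP would hit $7369.60 > $4050, so the cap limits the traveler to $4050 − $3727.90 = $322.10.

$322.10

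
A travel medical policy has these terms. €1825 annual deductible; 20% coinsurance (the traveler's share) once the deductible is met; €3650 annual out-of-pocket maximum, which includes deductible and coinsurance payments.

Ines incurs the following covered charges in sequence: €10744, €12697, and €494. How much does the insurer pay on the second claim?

Claim 1 (€10744): €1825 to deductible, leaving €8919; traveler's 20% is €1783.80. Cost to traveler: €3608.80. OOP to date €3608.80. Insurer: €10744 − €3608.80 = €7135.20.
Claim 2 (€12697): deductible met; 20% of €12697 = €2539.40. Adding that to €3608.80 gives €6148.20, past the €3650 cap; traveler pays only €3650 − €3608.80 = €41.20. Insurer: €12697 − €41.20 = €12655.80.

€12655.80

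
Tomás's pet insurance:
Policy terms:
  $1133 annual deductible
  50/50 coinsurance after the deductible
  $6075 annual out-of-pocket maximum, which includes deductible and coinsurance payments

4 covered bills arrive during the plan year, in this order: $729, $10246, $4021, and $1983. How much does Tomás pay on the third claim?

$21

Bill 1, $729: fully absorbed by the deductible. Owner pays $729; OOP now $729.
Bill 2, $10246: $404 to deductible, leaving $9842; coinsurance $9842 × 50% = $4921. Owner owes $5325 (running OOP $6054).
Bill 3, $4021: 50% coinsurance on $4021 = $2010.50. OOP would hit $8064.50 > $6075, so the cap limits the owner to $6075 − $6054 = $21.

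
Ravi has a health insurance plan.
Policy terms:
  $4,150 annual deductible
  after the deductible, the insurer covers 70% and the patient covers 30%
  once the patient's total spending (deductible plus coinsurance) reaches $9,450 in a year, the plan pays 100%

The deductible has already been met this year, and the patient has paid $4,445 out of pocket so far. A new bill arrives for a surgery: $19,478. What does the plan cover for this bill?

With the deductible met, the entire $19,478 is subject to coinsurance.
Patient's 30% share of $19,478 is $5,843.40.
Year-to-date out-of-pocket would reach $4,445 + $5,843.40 = $10,288.40, above the $9,450 maximum, so the patient pays only $9,450 − $4,445 = $5,005.
The plan picks up $19,478 − $5,005 = $14,473.

$14,473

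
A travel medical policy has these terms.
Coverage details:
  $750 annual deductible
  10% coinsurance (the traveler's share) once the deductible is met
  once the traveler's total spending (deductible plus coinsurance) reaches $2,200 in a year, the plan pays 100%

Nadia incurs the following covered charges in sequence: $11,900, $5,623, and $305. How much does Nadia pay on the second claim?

#1 ($11,900): $750 finishes the deductible; $11,150 goes to coinsurance; traveler's 10% is $1,115. Cost to traveler: $1,865. OOP to date $1,865.
#2 ($5,623): deductible already satisfied, so traveler's share is 10% × $5,623 = $562.30. OOP would hit $2,427.30 > $2,200, so the cap limits the traveler to $2,200 − $1,865 = $335.

$335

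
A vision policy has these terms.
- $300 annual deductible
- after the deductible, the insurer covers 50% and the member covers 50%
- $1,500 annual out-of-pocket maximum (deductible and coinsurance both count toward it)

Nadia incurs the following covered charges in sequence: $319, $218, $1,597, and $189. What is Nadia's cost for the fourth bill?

$94.50

Bill 1, $319: deductible takes $300, $19 remains; coinsurance $19 × 50% = $9.50. Cost to member: $309.50. OOP to date $309.50.
Bill 2, $218: deductible already satisfied, so member's share is 50% × $218 = $109. Member owes $109 (running OOP $418.50).
Bill 3, $1,597: deductible already satisfied, so member's share is 50% × $1,597 = $798.50. Cost to member: $798.50. OOP to date $1,217.
Bill 4, $189: deductible met; 50% of $189 = $94.50. Member owes $94.50 (running OOP $1,311.50).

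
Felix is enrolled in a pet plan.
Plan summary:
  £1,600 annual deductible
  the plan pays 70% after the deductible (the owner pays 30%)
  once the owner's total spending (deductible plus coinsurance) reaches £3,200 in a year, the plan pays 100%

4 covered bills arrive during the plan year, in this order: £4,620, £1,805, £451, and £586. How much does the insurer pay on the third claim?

£315.70

Bill 1, £4,620: deductible takes £1,600, £3,020 remains; coinsurance £3,020 × 30% = £906. Cost to owner: £2,506. OOP to date £2,506. Plan pays £4,620 − £2,506 = £2,114.
Bill 2, £1,805: deductible already satisfied, so owner's share is 30% × £1,805 = £541.50. Owner pays £541.50; OOP now £3,047.50. Insurer: £1,805 − £541.50 = £1,263.50.
Bill 3, £451: 30% coinsurance on £451 = £135.30. Owner owes £135.30 (running OOP £3,182.80). Insurer: £451 − £135.30 = £315.70.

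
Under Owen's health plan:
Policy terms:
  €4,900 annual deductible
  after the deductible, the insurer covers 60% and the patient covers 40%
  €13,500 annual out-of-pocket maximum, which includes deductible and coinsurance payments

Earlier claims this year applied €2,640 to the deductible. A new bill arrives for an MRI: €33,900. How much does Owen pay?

Remaining deductible: €4,900 − €2,640 = €2,260.
The remaining €31,640 (= €33,900 − €2,260) moves to coinsurance.
Coinsurance: €31,640 × 40% = €12,656.
Patient responsibility before any cap: €2,260 + €12,656 = €14,916.
Adding €14,916 to the €2,640 already spent would give €17,556, which exceeds the €13,500 cap; the patient pays just €13,500 − €2,640 = €10,860.

€10,860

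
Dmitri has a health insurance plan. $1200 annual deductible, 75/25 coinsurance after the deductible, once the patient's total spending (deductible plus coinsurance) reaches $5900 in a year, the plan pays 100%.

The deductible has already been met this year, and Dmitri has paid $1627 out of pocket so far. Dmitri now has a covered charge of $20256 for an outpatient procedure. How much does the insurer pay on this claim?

With the deductible met, the entire $20256 is subject to coinsurance.
25% of $20256 = $5064 falls to the patient.
Year-to-date out-of-pocket would reach $1627 + $5064 = $6691, above the $5900 maximum, so the patient pays only $5900 − $1627 = $4273.
The plan picks up $20256 − $4273 = $15983.

$15983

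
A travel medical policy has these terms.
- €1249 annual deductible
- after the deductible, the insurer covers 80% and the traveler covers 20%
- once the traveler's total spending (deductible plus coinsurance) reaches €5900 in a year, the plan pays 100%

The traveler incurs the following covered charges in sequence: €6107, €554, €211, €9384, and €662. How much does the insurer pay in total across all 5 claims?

€12535.20

#1 (€6107): €1249 finishes the deductible; €4858 goes to coinsurance; 20% of €4858 = €971.60. Cost to traveler: €2220.60. OOP to date €2220.60. Insurer: €6107 − €2220.60 = €3886.40.
#2 (€554): 20% coinsurance on €554 = €110.80. Cost to traveler: €110.80. OOP to date €2331.40. Insurer: €554 − €110.80 = €443.20.
#3 (€211): 20% coinsurance on €211 = €42.20. Cost to traveler: €42.20. OOP to date €2373.60. Insurer: €211 − €42.20 = €168.80.
#4 (€9384): 20% coinsurance on €9384 = €1876.80. Traveler pays €1876.80; OOP now €4250.40. Insurer: €9384 − €1876.80 = €7507.20.
#5 (€662): deductible met; 20% of €662 = €132.40. Cost to traveler: €132.40. OOP to date €4382.80. Plan pays €662 − €132.40 = €529.60.
Insurer total: €3886.40 + €443.20 + €168.80 + €7507.20 + €529.60 = €12535.20.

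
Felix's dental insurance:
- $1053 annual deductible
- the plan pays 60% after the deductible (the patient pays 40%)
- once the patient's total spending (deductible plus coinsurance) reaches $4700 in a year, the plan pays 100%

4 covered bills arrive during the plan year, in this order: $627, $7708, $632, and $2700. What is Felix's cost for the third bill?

$252.80

Bill 1, $627: entire amount goes to the deductible. Patient owes $627 (running OOP $627).
Bill 2, $7708: $426 finishes the deductible; $7282 goes to coinsurance; coinsurance $7282 × 40% = $2912.80. Patient owes $3338.80 (running OOP $3965.80).
Bill 3, $632: deductible already satisfied, so patient's share is 40% × $632 = $252.80. Cost to patient: $252.80. OOP to date $4218.60.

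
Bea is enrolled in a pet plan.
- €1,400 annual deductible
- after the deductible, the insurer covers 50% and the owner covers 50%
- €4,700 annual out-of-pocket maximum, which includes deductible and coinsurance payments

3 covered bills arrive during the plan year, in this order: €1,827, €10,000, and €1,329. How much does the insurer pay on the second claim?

€6,913.50

Claim 1 (€1,827): €1,400 finishes the deductible; €427 goes to coinsurance; 50% of €427 = €213.50. Owner owes €1,613.50 (running OOP €1,613.50). Plan pays €1,827 − €1,613.50 = €213.50.
Claim 2 (€10,000): 50% coinsurance on €10,000 = €5,000. OOP would hit €6,613.50 > €4,700, so the cap limits the owner to €4,700 − €1,613.50 = €3,086.50. Plan pays €10,000 − €3,086.50 = €6,913.50.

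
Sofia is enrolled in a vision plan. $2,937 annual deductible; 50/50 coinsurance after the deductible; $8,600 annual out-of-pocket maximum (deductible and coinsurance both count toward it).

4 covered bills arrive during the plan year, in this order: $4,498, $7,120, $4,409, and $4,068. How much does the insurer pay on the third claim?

Claim 1 ($4,498): $2,937 to deductible, leaving $1,561; coinsurance $1,561 × 50% = $780.50. Cost to member: $3,717.50. OOP to date $3,717.50. Insurer: $4,498 − $3,717.50 = $780.50.
Claim 2 ($7,120): 50% coinsurance on $7,120 = $3,560. Member owes $3,560 (running OOP $7,277.50). Insurer: $7,120 − $3,560 = $3,560.
Claim 3 ($4,409): deductible met; 50% of $4,409 = $2,204.50. That would push OOP to $9,482, over the $8,600 cap, so member pays $8,600 − $7,277.50 = $1,322.50. Plan pays $4,409 − $1,322.50 = $3,086.50.

$3,086.50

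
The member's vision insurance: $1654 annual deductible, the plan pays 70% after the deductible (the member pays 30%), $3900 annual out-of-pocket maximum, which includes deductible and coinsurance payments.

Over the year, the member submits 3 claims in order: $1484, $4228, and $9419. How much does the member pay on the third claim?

Claim 1 — $1484: all of it applies to the deductible. Member pays $1484; OOP now $1484.
Claim 2 — $4228: $170 finishes the deductible; $4058 goes to coinsurance; 30% of $4058 = $1217.40. Member owes $1387.40 (running OOP $2871.40).
Claim 3 — $9419: deductible already satisfied, so member's share is 30% × $9419 = $2825.70. OOP would hit $5697.10 > $3900, so the cap limits the member to $3900 − $2871.40 = $1028.60.

$1028.60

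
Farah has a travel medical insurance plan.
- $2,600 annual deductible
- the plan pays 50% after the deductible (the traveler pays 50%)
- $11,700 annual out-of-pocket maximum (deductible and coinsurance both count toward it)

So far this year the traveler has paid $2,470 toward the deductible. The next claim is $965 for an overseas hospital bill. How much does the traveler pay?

$547.50

$2,470 of the $2,600 deductible is already met, leaving $130.
That leaves $965 − $130 = $835 for coinsurance.
Traveler's 50% share of $835 is $417.50.
That puts the traveler's cost at $130 + $417.50 = $547.50 before any cap.
Year-to-date out-of-pocket becomes $2,470 + $547.50 = $3,017.50, still under the $11,700 maximum, so no cap applies.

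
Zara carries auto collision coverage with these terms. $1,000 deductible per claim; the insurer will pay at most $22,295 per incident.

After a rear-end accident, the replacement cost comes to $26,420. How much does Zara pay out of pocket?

$4,125

Less the $1,000 deductible: $26,420 − $1,000 = $25,420.
$25,420 exceeds the $22,295 limit, so the insurer pays the limit: $22,295.
The driver bears the rest of the original loss: $26,420 − $22,295 = $4,125.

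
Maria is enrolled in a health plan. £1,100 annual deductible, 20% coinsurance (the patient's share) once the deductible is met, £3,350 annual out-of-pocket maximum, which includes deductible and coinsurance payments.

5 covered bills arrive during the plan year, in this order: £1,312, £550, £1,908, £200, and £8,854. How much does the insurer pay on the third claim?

£1,526.40

Bill 1, £1,312: deductible takes £1,100, £212 remains; coinsurance £212 × 20% = £42.40. Patient owes £1,142.40 (running OOP £1,142.40). Plan pays £1,312 − £1,142.40 = £169.60.
Bill 2, £550: deductible already satisfied, so patient's share is 20% × £550 = £110. Cost to patient: £110. OOP to date £1,252.40. Insurer: £550 − £110 = £440.
Bill 3, £1,908: deductible already satisfied, so patient's share is 20% × £1,908 = £381.60. Patient owes £381.60 (running OOP £1,634). Insurer: £1,908 − £381.60 = £1,526.40.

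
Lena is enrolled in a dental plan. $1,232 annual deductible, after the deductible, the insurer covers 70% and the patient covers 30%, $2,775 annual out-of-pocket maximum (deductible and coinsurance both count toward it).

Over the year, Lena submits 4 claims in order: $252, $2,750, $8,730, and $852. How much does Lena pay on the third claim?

Claim 1 — $252: all of it applies to the deductible. Patient owes $252 (running OOP $252).
Claim 2 — $2,750: deductible takes $980, $1,770 remains; patient's 30% is $531. Patient owes $1,511 (running OOP $1,763).
Claim 3 — $8,730: deductible already satisfied, so patient's share is 30% × $8,730 = $2,619. That would push OOP to $4,382, over the $2,775 cap, so patient pays $2,775 − $1,763 = $1,012.

$1,012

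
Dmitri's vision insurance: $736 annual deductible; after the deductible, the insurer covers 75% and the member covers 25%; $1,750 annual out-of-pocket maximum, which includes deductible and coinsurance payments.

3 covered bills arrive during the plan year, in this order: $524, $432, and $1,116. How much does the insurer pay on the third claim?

Bill 1, $524: fully absorbed by the deductible. Cost to member: $524. OOP to date $524. Plan pays $524 − $524 = $0.
Bill 2, $432: $212 finishes the deductible; $220 goes to coinsurance; member's 25% is $55. Member owes $267 (running OOP $791). Plan pays $432 − $267 = $165.
Bill 3, $1,116: deductible met; 25% of $1,116 = $279. Member pays $279; OOP now $1,070. Plan pays $1,116 − $279 = $837.

$837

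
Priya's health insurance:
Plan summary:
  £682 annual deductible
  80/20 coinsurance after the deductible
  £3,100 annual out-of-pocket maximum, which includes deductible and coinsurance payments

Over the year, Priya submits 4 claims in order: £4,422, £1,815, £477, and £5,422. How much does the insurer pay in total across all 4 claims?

Claim 1 — £4,422: £682 to deductible, leaving £3,740; patient's 20% is £748. Patient pays £1,430; OOP now £1,430. Insurer: £4,422 − £1,430 = £2,992.
Claim 2 — £1,815: 20% coinsurance on £1,815 = £363. Patient pays £363; OOP now £1,793. Plan pays £1,815 − £363 = £1,452.
Claim 3 — £477: 20% coinsurance on £477 = £95.40. Patient pays £95.40; OOP now £1,888.40. Insurer: £477 − £95.40 = £381.60.
Claim 4 — £5,422: 20% coinsurance on £5,422 = £1,084.40. Patient pays £1,084.40; OOP now £2,972.80. Insurer: £5,422 − £1,084.40 = £4,337.60.
Insurer total: £2,992 + £1,452 + £381.60 + £4,337.60 = £9,163.20.

£9,163.20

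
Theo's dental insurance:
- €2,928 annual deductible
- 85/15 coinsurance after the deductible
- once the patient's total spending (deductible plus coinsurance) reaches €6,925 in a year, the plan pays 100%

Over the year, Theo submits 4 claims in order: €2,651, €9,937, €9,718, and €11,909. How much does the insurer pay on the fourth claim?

€10,818.70

Bill 1, €2,651: all of it applies to the deductible. Patient pays €2,651; OOP now €2,651. Insurer: €2,651 − €2,651 = €0.
Bill 2, €9,937: €277 to deductible, leaving €9,660; 15% of €9,660 = €1,449. Patient owes €1,726 (running OOP €4,377). Insurer: €9,937 − €1,726 = €8,211.
Bill 3, €9,718: 15% coinsurance on €9,718 = €1,457.70. Cost to patient: €1,457.70. OOP to date €5,834.70. Insurer: €9,718 − €1,457.70 = €8,260.30.
Bill 4, €11,909: deductible already satisfied, so patient's share is 15% × €11,909 = €1,786.35. OOP would hit €7,621.05 > €6,925, so the cap limits the patient to €6,925 − €5,834.70 = €1,090.30. Plan pays €11,909 − €1,090.30 = €10,818.70.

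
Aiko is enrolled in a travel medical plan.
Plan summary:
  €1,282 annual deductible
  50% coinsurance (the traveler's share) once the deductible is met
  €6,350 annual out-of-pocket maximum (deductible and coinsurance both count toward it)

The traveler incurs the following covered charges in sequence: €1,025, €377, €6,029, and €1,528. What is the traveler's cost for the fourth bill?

€764

Bill 1, €1,025: entire amount goes to the deductible. Traveler pays €1,025; OOP now €1,025.
Bill 2, €377: deductible takes €257, €120 remains; coinsurance €120 × 50% = €60. Traveler pays €317; OOP now €1,342.
Bill 3, €6,029: deductible already satisfied, so traveler's share is 50% × €6,029 = €3,014.50. Traveler pays €3,014.50; OOP now €4,356.50.
Bill 4, €1,528: deductible met; 50% of €1,528 = €764. Cost to traveler: €764. OOP to date €5,120.50.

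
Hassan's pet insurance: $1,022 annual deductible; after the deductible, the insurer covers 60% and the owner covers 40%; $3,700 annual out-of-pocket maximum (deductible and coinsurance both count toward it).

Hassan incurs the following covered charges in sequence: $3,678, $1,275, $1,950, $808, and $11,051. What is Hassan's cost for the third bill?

#1 ($3,678): deductible takes $1,022, $2,656 remains; owner's 40% is $1,062.40. Owner pays $2,084.40; OOP now $2,084.40.
#2 ($1,275): deductible already satisfied, so owner's share is 40% × $1,275 = $510. Owner pays $510; OOP now $2,594.40.
#3 ($1,950): deductible met; 40% of $1,950 = $780. Owner pays $780; OOP now $3,374.40.

$780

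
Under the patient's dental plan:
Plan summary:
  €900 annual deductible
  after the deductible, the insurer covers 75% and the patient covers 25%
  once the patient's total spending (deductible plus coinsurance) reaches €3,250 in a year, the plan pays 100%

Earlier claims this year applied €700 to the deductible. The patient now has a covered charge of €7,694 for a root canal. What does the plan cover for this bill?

€700 of the €900 deductible is already met, leaving €200.
The remaining €7,494 (= €7,694 − €200) moves to coinsurance.
Patient's 25% share of €7,494 is €1,873.50.
Patient responsibility before any cap: €200 + €1,873.50 = €2,073.50.
Cumulative spending €700 + €2,073.50 = €2,773.50 stays under the €3,250 maximum.
Insurer pays the balance: €7,694 − €2,073.50 = €5,620.50.

€5,620.50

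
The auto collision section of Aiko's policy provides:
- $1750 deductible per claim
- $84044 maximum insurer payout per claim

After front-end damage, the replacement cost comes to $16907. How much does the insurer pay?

$15157

After the deductible, $16907 − $1750 = $15157 remains.
$15157 is within the $84044 limit, so the insurer pays $15157.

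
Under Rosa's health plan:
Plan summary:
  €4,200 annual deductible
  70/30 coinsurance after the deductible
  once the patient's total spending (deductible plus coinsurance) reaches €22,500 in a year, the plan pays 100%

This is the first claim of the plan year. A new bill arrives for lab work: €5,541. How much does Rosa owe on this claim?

The full €4,200 deductible is still open; €4,200 of this bill applies to it.
That leaves €5,541 − €4,200 = €1,341 for coinsurance.
Coinsurance: €1,341 × 30% = €402.30.
That puts the patient's cost at €4,200 + €402.30 = €4,602.30 before any cap.
Year-to-date out-of-pocket becomes €0 + €4,602.30 = €4,602.30, still under the €22,500 maximum, so no cap applies.

€4,602.30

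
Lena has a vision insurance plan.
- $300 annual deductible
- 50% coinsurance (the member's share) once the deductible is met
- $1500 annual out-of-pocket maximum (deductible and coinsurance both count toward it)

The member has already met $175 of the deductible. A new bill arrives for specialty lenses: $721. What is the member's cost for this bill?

$423

Remaining deductible: $300 − $175 = $125.
That leaves $721 − $125 = $596 for coinsurance.
Member's 50% share of $596 is $298.
So the member owes $125 + $298 = $423 before any cap.
Total out-of-pocket so far would be $175 + $423 = $598, below the $1500 cap — no reduction.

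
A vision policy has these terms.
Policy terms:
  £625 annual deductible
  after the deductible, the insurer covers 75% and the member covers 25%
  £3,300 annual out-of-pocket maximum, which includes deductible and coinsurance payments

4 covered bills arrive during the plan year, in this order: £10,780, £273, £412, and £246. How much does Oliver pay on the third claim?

£68

Bill 1, £10,780: £625 finishes the deductible; £10,155 goes to coinsurance; coinsurance £10,155 × 25% = £2,538.75. Member owes £3,163.75 (running OOP £3,163.75).
Bill 2, £273: deductible met; 25% of £273 = £68.25. Cost to member: £68.25. OOP to date £3,232.
Bill 3, £412: deductible already satisfied, so member's share is 25% × £412 = £103. Adding that to £3,232 gives £3,335, past the £3,300 cap; member pays only £3,300 − £3,232 = £68.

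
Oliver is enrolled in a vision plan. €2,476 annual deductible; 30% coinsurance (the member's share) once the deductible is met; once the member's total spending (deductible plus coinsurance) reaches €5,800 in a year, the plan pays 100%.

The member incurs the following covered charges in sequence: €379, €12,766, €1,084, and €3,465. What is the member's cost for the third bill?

Claim 1 — €379: all of it applies to the deductible. Member pays €379; OOP now €379.
Claim 2 — €12,766: deductible takes €2,097, €10,669 remains; 30% of €10,669 = €3,200.70. Member owes €5,297.70 (running OOP €5,676.70).
Claim 3 — €1,084: deductible met; 30% of €1,084 = €325.20. That would push OOP to €6,001.90, over the €5,800 cap, so member pays €5,800 − €5,676.70 = €123.30.

€123.30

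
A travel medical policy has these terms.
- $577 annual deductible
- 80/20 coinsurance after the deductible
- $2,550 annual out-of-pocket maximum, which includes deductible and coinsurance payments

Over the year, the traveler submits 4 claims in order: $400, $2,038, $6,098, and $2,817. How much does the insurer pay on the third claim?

Claim 1 ($400): all of it applies to the deductible. Cost to traveler: $400. OOP to date $400. Insurer: $400 − $400 = $0.
Claim 2 ($2,038): deductible takes $177, $1,861 remains; coinsurance $1,861 × 20% = $372.20. Cost to traveler: $549.20. OOP to date $949.20. Plan pays $2,038 − $549.20 = $1,488.80.
Claim 3 ($6,098): deductible met; 20% of $6,098 = $1,219.60. Traveler pays $1,219.60; OOP now $2,168.80. Insurer: $6,098 − $1,219.60 = $4,878.40.

$4,878.40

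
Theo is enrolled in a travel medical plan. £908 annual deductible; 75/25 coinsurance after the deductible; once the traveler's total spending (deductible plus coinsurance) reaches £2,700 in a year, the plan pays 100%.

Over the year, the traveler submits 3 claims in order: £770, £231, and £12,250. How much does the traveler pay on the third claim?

£1,768.75

Claim 1 — £770: all of it applies to the deductible. Traveler owes £770 (running OOP £770).
Claim 2 — £231: deductible takes £138, £93 remains; 25% of £93 = £23.25. Cost to traveler: £161.25. OOP to date £931.25.
Claim 3 — £12,250: deductible met; 25% of £12,250 = £3,062.50. Adding that to £931.25 gives £3,993.75, past the £2,700 cap; traveler pays only £2,700 − £931.25 = £1,768.75.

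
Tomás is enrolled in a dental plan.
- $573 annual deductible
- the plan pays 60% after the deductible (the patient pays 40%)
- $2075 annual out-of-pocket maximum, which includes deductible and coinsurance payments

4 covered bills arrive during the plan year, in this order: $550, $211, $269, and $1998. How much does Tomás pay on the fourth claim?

$799.20

Claim 1 — $550: all of it applies to the deductible. Patient pays $550; OOP now $550.
Claim 2 — $211: deductible takes $23, $188 remains; patient's 40% is $75.20. Patient pays $98.20; OOP now $648.20.
Claim 3 — $269: deductible already satisfied, so patient's share is 40% × $269 = $107.60. Patient pays $107.60; OOP now $755.80.
Claim 4 — $1998: deductible met; 40% of $1998 = $799.20. Cost to patient: $799.20. OOP to date $1555.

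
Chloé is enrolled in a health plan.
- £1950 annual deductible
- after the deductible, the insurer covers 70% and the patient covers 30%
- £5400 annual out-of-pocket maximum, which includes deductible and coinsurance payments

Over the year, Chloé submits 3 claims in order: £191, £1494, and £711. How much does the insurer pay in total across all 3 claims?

Claim 1 (£191): fully absorbed by the deductible. Cost to patient: £191. OOP to date £191. Insurer: £191 − £191 = £0.
Claim 2 (£1494): entire amount goes to the deductible. Cost to patient: £1494. OOP to date £1685. Insurer: £1494 − £1494 = £0.
Claim 3 (£711): £265 to deductible, leaving £446; coinsurance £446 × 30% = £133.80. Patient owes £398.80 (running OOP £2083.80). Insurer: £711 − £398.80 = £312.20.
Insurer total: £0 + £0 + £312.20 = £312.20.

£312.20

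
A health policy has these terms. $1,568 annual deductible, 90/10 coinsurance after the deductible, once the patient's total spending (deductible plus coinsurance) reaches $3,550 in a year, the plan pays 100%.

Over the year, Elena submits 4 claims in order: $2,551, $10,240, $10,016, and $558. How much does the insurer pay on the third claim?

Bill 1, $2,551: $1,568 finishes the deductible; $983 goes to coinsurance; patient's 10% is $98.30. Patient owes $1,666.30 (running OOP $1,666.30). Plan pays $2,551 − $1,666.30 = $884.70.
Bill 2, $10,240: 10% coinsurance on $10,240 = $1,024. Patient owes $1,024 (running OOP $2,690.30). Plan pays $10,240 − $1,024 = $9,216.
Bill 3, $10,016: 10% coinsurance on $10,016 = $1,001.60. That would push OOP to $3,691.90, over the $3,550 cap, so patient pays $3,550 − $2,690.30 = $859.70. Plan pays $10,016 − $859.70 = $9,156.30.

$9,156.30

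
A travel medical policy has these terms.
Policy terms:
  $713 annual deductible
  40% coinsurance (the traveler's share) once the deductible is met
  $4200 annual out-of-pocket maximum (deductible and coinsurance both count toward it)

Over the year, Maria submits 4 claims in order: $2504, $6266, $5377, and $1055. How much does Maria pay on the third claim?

Bill 1, $2504: $713 to deductible, leaving $1791; traveler's 40% is $716.40. Cost to traveler: $1429.40. OOP to date $1429.40.
Bill 2, $6266: deductible met; 40% of $6266 = $2506.40. Cost to traveler: $2506.40. OOP to date $3935.80.
Bill 3, $5377: deductible met; 40% of $5377 = $2150.80. That would push OOP to $6086.60, over the $4200 cap, so traveler pays $4200 − $3935.80 = $264.20.

$264.20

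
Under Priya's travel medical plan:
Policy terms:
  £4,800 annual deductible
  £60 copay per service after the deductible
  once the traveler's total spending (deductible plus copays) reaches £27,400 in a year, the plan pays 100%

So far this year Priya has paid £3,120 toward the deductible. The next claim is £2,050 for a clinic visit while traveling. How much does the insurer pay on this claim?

£310

£3,120 of the £4,800 deductible is already met, leaving £1,680.
After the £1,680 deductible portion, £2,050 − £1,680 = £370 is subject to the copay.
Copay on this service: £60.
That puts the traveler's cost at £1,680 + £60 = £1,740 before any cap.
Total out-of-pocket so far would be £3,120 + £1,740 = £4,860, below the £27,400 cap — no reduction.
The insurer covers the remainder: £2,050 − £1,740 = £310.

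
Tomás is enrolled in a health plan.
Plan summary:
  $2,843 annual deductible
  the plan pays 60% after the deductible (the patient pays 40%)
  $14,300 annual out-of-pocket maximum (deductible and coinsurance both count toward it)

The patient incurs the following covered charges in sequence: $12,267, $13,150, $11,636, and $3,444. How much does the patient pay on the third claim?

$2,427.40

Claim 1 ($12,267): $2,843 finishes the deductible; $9,424 goes to coinsurance; 40% of $9,424 = $3,769.60. Patient owes $6,612.60 (running OOP $6,612.60).
Claim 2 ($13,150): deductible met; 40% of $13,150 = $5,260. Cost to patient: $5,260. OOP to date $11,872.60.
Claim 3 ($11,636): 40% coinsurance on $11,636 = $4,654.40. Adding that to $11,872.60 gives $16,527, past the $14,300 cap; patient pays only $14,300 − $11,872.60 = $2,427.40.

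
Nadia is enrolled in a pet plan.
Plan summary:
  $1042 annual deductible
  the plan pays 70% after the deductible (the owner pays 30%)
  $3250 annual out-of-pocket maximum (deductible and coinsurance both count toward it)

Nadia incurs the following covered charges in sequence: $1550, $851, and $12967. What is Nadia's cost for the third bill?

$1800.30

Bill 1, $1550: $1042 finishes the deductible; $508 goes to coinsurance; 30% of $508 = $152.40. Owner owes $1194.40 (running OOP $1194.40).
Bill 2, $851: deductible met; 30% of $851 = $255.30. Owner pays $255.30; OOP now $1449.70.
Bill 3, $12967: 30% coinsurance on $12967 = $3890.10. Adding that to $1449.70 gives $5339.80, past the $3250 cap; owner pays only $3250 − $1449.70 = $1800.30.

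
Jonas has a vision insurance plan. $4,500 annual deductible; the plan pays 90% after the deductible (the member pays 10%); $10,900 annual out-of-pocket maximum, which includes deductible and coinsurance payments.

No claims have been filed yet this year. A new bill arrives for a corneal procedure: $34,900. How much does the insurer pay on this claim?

$27,360

Deductible not yet touched, so the first $4,500 of the bill goes to the deductible.
That leaves $34,900 − $4,500 = $30,400 for coinsurance.
10% of $30,400 = $3,040 falls to the member.
That puts the member's cost at $4,500 + $3,040 = $7,540 before any cap.
Cumulative spending $0 + $7,540 = $7,540 stays under the $10,900 maximum.
The plan picks up $34,900 − $7,540 = $27,360.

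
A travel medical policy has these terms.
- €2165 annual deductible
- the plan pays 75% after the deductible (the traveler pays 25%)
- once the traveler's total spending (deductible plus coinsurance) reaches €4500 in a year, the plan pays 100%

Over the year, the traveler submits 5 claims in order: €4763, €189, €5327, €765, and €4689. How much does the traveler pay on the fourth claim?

€191.25

Bill 1, €4763: €2165 to deductible, leaving €2598; coinsurance €2598 × 25% = €649.50. Traveler owes €2814.50 (running OOP €2814.50).
Bill 2, €189: deductible already satisfied, so traveler's share is 25% × €189 = €47.25. Cost to traveler: €47.25. OOP to date €2861.75.
Bill 3, €5327: 25% coinsurance on €5327 = €1331.75. Traveler owes €1331.75 (running OOP €4193.50).
Bill 4, €765: 25% coinsurance on €765 = €191.25. Traveler owes €191.25 (running OOP €4384.75).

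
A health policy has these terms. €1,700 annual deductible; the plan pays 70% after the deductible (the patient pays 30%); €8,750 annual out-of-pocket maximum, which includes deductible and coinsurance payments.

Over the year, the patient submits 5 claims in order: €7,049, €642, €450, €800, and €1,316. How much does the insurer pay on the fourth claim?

Bill 1, €7,049: €1,700 to deductible, leaving €5,349; patient's 30% is €1,604.70. Patient owes €3,304.70 (running OOP €3,304.70). Plan pays €7,049 − €3,304.70 = €3,744.30.
Bill 2, €642: deductible met; 30% of €642 = €192.60. Cost to patient: €192.60. OOP to date €3,497.30. Plan pays €642 − €192.60 = €449.40.
Bill 3, €450: deductible met; 30% of €450 = €135. Patient owes €135 (running OOP €3,632.30). Insurer: €450 − €135 = €315.
Bill 4, €800: deductible met; 30% of €800 = €240. Patient pays €240; OOP now €3,872.30. Insurer: €800 − €240 = €560.

€560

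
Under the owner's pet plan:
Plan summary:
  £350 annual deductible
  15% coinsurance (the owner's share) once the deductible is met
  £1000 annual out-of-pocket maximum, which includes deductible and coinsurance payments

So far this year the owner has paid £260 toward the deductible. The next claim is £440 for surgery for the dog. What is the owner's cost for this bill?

£142.50

Remaining deductible: £350 − £260 = £90.
After the £90 deductible portion, £440 − £90 = £350 is subject to coinsurance.
Coinsurance: £350 × 15% = £52.50.
So the owner owes £90 + £52.50 = £142.50 before any cap.
Year-to-date out-of-pocket becomes £260 + £142.50 = £402.50, still under the £1000 maximum, so no cap applies.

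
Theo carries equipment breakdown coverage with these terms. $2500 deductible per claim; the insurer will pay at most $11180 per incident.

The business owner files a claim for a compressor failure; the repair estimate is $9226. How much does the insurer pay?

After the deductible, $9226 − $2500 = $6726 remains.
$6726 is within the $11180 limit, so the insurer pays $6726.

$6726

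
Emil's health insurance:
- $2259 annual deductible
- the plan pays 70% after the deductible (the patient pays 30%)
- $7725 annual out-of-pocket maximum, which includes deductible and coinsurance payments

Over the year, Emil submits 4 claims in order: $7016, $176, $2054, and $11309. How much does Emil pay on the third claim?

$616.20

#1 ($7016): $2259 finishes the deductible; $4757 goes to coinsurance; patient's 30% is $1427.10. Patient pays $3686.10; OOP now $3686.10.
#2 ($176): deductible already satisfied, so patient's share is 30% × $176 = $52.80. Cost to patient: $52.80. OOP to date $3738.90.
#3 ($2054): deductible met; 30% of $2054 = $616.20. Patient pays $616.20; OOP now $4355.10.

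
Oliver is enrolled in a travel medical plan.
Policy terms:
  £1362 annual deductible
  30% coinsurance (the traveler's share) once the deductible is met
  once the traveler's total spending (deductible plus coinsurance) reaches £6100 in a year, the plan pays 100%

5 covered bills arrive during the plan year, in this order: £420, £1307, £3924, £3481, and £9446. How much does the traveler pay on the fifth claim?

Claim 1 — £420: entire amount goes to the deductible. Cost to traveler: £420. OOP to date £420.
Claim 2 — £1307: deductible takes £942, £365 remains; 30% of £365 = £109.50. Cost to traveler: £1051.50. OOP to date £1471.50.
Claim 3 — £3924: deductible already satisfied, so traveler's share is 30% × £3924 = £1177.20. Traveler owes £1177.20 (running OOP £2648.70).
Claim 4 — £3481: 30% coinsurance on £3481 = £1044.30. Cost to traveler: £1044.30. OOP to date £3693.
Claim 5 — £9446: deductible already satisfied, so traveler's share is 30% × £9446 = £2833.80. That would push OOP to £6526.80, over the £6100 cap, so traveler pays £6100 − £3693 = £2407.

£2407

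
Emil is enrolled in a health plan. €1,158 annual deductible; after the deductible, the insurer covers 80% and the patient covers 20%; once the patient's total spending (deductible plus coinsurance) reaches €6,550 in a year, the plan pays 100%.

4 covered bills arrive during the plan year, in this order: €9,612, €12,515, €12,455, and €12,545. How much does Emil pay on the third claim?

€1,198.20

Bill 1, €9,612: €1,158 to deductible, leaving €8,454; patient's 20% is €1,690.80. Cost to patient: €2,848.80. OOP to date €2,848.80.
Bill 2, €12,515: deductible already satisfied, so patient's share is 20% × €12,515 = €2,503. Cost to patient: €2,503. OOP to date €5,351.80.
Bill 3, €12,455: deductible met; 20% of €12,455 = €2,491. Adding that to €5,351.80 gives €7,842.80, past the €6,550 cap; patient pays only €6,550 − €5,351.80 = €1,198.20.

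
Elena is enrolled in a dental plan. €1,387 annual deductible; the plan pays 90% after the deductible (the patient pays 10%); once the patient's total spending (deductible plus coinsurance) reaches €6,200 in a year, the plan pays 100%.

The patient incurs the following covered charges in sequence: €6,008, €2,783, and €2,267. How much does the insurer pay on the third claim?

#1 (€6,008): €1,387 to deductible, leaving €4,621; patient's 10% is €462.10. Patient pays €1,849.10; OOP now €1,849.10. Plan pays €6,008 − €1,849.10 = €4,158.90.
#2 (€2,783): deductible met; 10% of €2,783 = €278.30. Patient owes €278.30 (running OOP €2,127.40). Plan pays €2,783 − €278.30 = €2,504.70.
#3 (€2,267): 10% coinsurance on €2,267 = €226.70. Cost to patient: €226.70. OOP to date €2,354.10. Insurer: €2,267 − €226.70 = €2,040.30.

€2,040.30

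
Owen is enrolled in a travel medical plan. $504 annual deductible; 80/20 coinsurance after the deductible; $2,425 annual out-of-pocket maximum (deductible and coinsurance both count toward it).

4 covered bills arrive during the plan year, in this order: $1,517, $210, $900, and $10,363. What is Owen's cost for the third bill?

$180

Claim 1 ($1,517): deductible takes $504, $1,013 remains; traveler's 20% is $202.60. Traveler owes $706.60 (running OOP $706.60).
Claim 2 ($210): 20% coinsurance on $210 = $42. Cost to traveler: $42. OOP to date $748.60.
Claim 3 ($900): 20% coinsurance on $900 = $180. Cost to traveler: $180. OOP to date $928.60.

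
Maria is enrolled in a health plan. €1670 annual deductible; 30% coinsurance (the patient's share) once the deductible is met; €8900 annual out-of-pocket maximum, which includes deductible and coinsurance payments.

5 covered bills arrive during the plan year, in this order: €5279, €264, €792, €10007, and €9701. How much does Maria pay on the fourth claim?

€3002.10

#1 (€5279): €1670 to deductible, leaving €3609; 30% of €3609 = €1082.70. Patient pays €2752.70; OOP now €2752.70.
#2 (€264): 30% coinsurance on €264 = €79.20. Cost to patient: €79.20. OOP to date €2831.90.
#3 (€792): deductible met; 30% of €792 = €237.60. Cost to patient: €237.60. OOP to date €3069.50.
#4 (€10007): deductible met; 30% of €10007 = €3002.10. Cost to patient: €3002.10. OOP to date €6071.60.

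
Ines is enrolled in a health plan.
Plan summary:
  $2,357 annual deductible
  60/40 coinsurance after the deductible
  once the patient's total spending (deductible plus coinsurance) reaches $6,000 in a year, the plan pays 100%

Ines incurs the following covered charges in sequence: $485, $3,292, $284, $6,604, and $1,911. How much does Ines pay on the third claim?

Claim 1 — $485: entire amount goes to the deductible. Cost to patient: $485. OOP to date $485.
Claim 2 — $3,292: deductible takes $1,872, $1,420 remains; 40% of $1,420 = $568. Patient pays $2,440; OOP now $2,925.
Claim 3 — $284: 40% coinsurance on $284 = $113.60. Patient pays $113.60; OOP now $3,038.60.

$113.60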